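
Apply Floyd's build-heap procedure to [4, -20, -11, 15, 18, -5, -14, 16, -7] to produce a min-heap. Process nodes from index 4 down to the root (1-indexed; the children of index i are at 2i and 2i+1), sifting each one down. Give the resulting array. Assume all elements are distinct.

sift down from index 4:
  15 vs smaller child -7 at index 9, swap → [4, -20, -11, -7, 18, -5, -14, 16, 15]
sift down from index 3:
  -11 vs smaller child -14 at index 7, swap → [4, -20, -14, -7, 18, -5, -11, 16, 15]
sift down from index 2: already satisfies heap property
sift down from index 1:
  4 vs smaller child -20 at index 2, swap → [-20, 4, -14, -7, 18, -5, -11, 16, 15]
  4 vs smaller child -7 at index 4, swap → [-20, -7, -14, 4, 18, -5, -11, 16, 15]

[-20, -7, -14, 4, 18, -5, -11, 16, 15]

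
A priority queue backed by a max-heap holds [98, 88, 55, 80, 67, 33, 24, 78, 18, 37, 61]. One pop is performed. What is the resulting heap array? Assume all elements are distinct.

[88, 80, 55, 78, 67, 33, 24, 61, 18, 37]

remove root 98; move last element 61 to root → [61, 88, 55, 80, 67, 33, 24, 78, 18, 37]
61 vs larger child 88 at index 1, swap → [88, 61, 55, 80, 67, 33, 24, 78, 18, 37]
61 vs larger child 80 at index 3, swap → [88, 80, 55, 61, 67, 33, 24, 78, 18, 37]
61 vs larger child 78 at index 7, swap → [88, 80, 55, 78, 67, 33, 24, 61, 18, 37]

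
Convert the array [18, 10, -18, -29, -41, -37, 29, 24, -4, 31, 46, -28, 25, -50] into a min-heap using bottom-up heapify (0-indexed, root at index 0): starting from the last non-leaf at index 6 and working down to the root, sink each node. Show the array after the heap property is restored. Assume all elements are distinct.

[-50, -41, -37, -29, 10, -28, -18, 24, -4, 31, 46, 18, 25, 29]

sift down from index 6:
  29 vs only child -50 at index 13, swap → [18, 10, -18, -29, -41, -37, -50, 24, -4, 31, 46, -28, 25, 29]
sift down from index 5: already satisfies heap property
sift down from index 4: already satisfies heap property
sift down from index 3: already satisfies heap property
sift down from index 2:
  -18 vs smaller child -50 at index 6, swap → [18, 10, -50, -29, -41, -37, -18, 24, -4, 31, 46, -28, 25, 29]
sift down from index 1:
  10 vs smaller child -41 at index 4, swap → [18, -41, -50, -29, 10, -37, -18, 24, -4, 31, 46, -28, 25, 29]
sift down from index 0:
  18 vs smaller child -50 at index 2, swap → [-50, -41, 18, -29, 10, -37, -18, 24, -4, 31, 46, -28, 25, 29]
  18 vs smaller child -37 at index 5, swap → [-50, -41, -37, -29, 10, 18, -18, 24, -4, 31, 46, -28, 25, 29]
  18 vs smaller child -28 at index 11, swap → [-50, -41, -37, -29, 10, -28, -18, 24, -4, 31, 46, 18, 25, 29]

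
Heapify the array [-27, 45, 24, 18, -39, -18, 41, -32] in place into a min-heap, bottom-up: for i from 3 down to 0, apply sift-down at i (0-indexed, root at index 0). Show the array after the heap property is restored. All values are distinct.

sift down from index 3:
  18 vs only child -32 at index 7, swap → [-27, 45, 24, -32, -39, -18, 41, 18]
sift down from index 2:
  24 vs smaller child -18 at index 5, swap → [-27, 45, -18, -32, -39, 24, 41, 18]
sift down from index 1:
  45 vs smaller child -39 at index 4, swap → [-27, -39, -18, -32, 45, 24, 41, 18]
sift down from index 0:
  -27 vs smaller child -39 at index 1, swap → [-39, -27, -18, -32, 45, 24, 41, 18]
  -27 vs smaller child -32 at index 3, swap → [-39, -32, -18, -27, 45, 24, 41, 18]

[-39, -32, -18, -27, 45, 24, 41, 18]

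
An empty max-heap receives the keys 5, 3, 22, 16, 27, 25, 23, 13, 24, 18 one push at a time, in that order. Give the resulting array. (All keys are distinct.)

Insert 5:
  append 5 at index 0 → [5] (no swap needed)
Insert 3:
  append 3 at index 1 → [5, 3] (no swap needed)
Insert 22:
  append 22 at index 2 → [5, 3, 22]
  22 > parent 5 at index 0, swap → [22, 3, 5]
Insert 16:
  append 16 at index 3 → [22, 3, 5, 16]
  16 > parent 3 at index 1, swap → [22, 16, 5, 3]
Insert 27:
  append 27 at index 4 → [22, 16, 5, 3, 27]
  27 > parent 16 at index 1, swap → [22, 27, 5, 3, 16]
  27 > parent 22 at index 0, swap → [27, 22, 5, 3, 16]
Insert 25:
  append 25 at index 5 → [27, 22, 5, 3, 16, 25]
  25 > parent 5 at index 2, swap → [27, 22, 25, 3, 16, 5]
Insert 23:
  append 23 at index 6 → [27, 22, 25, 3, 16, 5, 23] (no swap needed)
Insert 13:
  append 13 at index 7 → [27, 22, 25, 3, 16, 5, 23, 13]
  13 > parent 3 at index 3, swap → [27, 22, 25, 13, 16, 5, 23, 3]
Insert 24:
  append 24 at index 8 → [27, 22, 25, 13, 16, 5, 23, 3, 24]
  24 > parent 13 at index 3, swap → [27, 22, 25, 24, 16, 5, 23, 3, 13]
  24 > parent 22 at index 1, swap → [27, 24, 25, 22, 16, 5, 23, 3, 13]
Insert 18:
  append 18 at index 9 → [27, 24, 25, 22, 16, 5, 23, 3, 13, 18]
  18 > parent 16 at index 4, swap → [27, 24, 25, 22, 18, 5, 23, 3, 13, 16]

[27, 24, 25, 22, 18, 5, 23, 3, 13, 16]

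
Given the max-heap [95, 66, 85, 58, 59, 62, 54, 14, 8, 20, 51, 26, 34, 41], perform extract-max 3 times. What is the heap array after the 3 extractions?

[62, 59, 54, 58, 51, 41, 26, 14, 8, 20, 34]

extract-max #1 returns 95:
  remove root 95; move last element 41 to root → [41, 66, 85, 58, 59, 62, 54, 14, 8, 20, 51, 26, 34]
  41 vs larger child 85 at index 2, swap → [85, 66, 41, 58, 59, 62, 54, 14, 8, 20, 51, 26, 34]
  41 vs larger child 62 at index 5, swap → [85, 66, 62, 58, 59, 41, 54, 14, 8, 20, 51, 26, 34]
extract-max #2 returns 85:
  remove root 85; move last element 34 to root → [34, 66, 62, 58, 59, 41, 54, 14, 8, 20, 51, 26]
  34 vs larger child 66 at index 1, swap → [66, 34, 62, 58, 59, 41, 54, 14, 8, 20, 51, 26]
  34 vs larger child 59 at index 4, swap → [66, 59, 62, 58, 34, 41, 54, 14, 8, 20, 51, 26]
  34 vs larger child 51 at index 10, swap → [66, 59, 62, 58, 51, 41, 54, 14, 8, 20, 34, 26]
extract-max #3 returns 66:
  remove root 66; move last element 26 to root → [26, 59, 62, 58, 51, 41, 54, 14, 8, 20, 34]
  26 vs larger child 62 at index 2, swap → [62, 59, 26, 58, 51, 41, 54, 14, 8, 20, 34]
  26 vs larger child 54 at index 6, swap → [62, 59, 54, 58, 51, 41, 26, 14, 8, 20, 34]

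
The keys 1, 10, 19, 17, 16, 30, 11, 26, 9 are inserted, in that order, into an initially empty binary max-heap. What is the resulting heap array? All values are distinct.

[30, 26, 19, 17, 16, 10, 11, 1, 9]

Insert 1:
  append 1 at index 0 → [1] (no swap needed)
Insert 10:
  append 10 at index 1 → [1, 10]
  10 > parent 1 at index 0, swap → [10, 1]
Insert 19:
  append 19 at index 2 → [10, 1, 19]
  19 > parent 10 at index 0, swap → [19, 1, 10]
Insert 17:
  append 17 at index 3 → [19, 1, 10, 17]
  17 > parent 1 at index 1, swap → [19, 17, 10, 1]
Insert 16:
  append 16 at index 4 → [19, 17, 10, 1, 16] (no swap needed)
Insert 30:
  append 30 at index 5 → [19, 17, 10, 1, 16, 30]
  30 > parent 10 at index 2, swap → [19, 17, 30, 1, 16, 10]
  30 > parent 19 at index 0, swap → [30, 17, 19, 1, 16, 10]
Insert 11:
  append 11 at index 6 → [30, 17, 19, 1, 16, 10, 11] (no swap needed)
Insert 26:
  append 26 at index 7 → [30, 17, 19, 1, 16, 10, 11, 26]
  26 > parent 1 at index 3, swap → [30, 17, 19, 26, 16, 10, 11, 1]
  26 > parent 17 at index 1, swap → [30, 26, 19, 17, 16, 10, 11, 1]
Insert 9:
  append 9 at index 8 → [30, 26, 19, 17, 16, 10, 11, 1, 9] (no swap needed)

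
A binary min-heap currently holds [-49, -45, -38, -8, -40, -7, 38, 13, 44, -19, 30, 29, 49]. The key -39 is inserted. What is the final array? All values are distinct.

[-49, -45, -39, -8, -40, -7, -38, 13, 44, -19, 30, 29, 49, 38]

append -39 at index 13 → [-49, -45, -38, -8, -40, -7, 38, 13, 44, -19, 30, 29, 49, -39]
-39 < parent 38 at index 6, swap → [-49, -45, -38, -8, -40, -7, -39, 13, 44, -19, 30, 29, 49, 38]
-39 < parent -38 at index 2, swap → [-49, -45, -39, -8, -40, -7, -38, 13, 44, -19, 30, 29, 49, 38]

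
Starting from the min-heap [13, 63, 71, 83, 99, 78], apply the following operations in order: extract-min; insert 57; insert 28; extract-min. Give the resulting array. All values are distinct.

[57, 78, 63, 83, 99, 71]

extract-min → returns 13:
  remove root 13; move last element 78 to root → [78, 63, 71, 83, 99]
  78 vs smaller child 63 at index 1, swap → [63, 78, 71, 83, 99]
insert 57:
  append 57 at index 5 → [63, 78, 71, 83, 99, 57]
  57 < parent 71 at index 2, swap → [63, 78, 57, 83, 99, 71]
  57 < parent 63 at index 0, swap → [57, 78, 63, 83, 99, 71]
insert 28:
  append 28 at index 6 → [57, 78, 63, 83, 99, 71, 28]
  28 < parent 63 at index 2, swap → [57, 78, 28, 83, 99, 71, 63]
  28 < parent 57 at index 0, swap → [28, 78, 57, 83, 99, 71, 63]
extract-min → returns 28:
  remove root 28; move last element 63 to root → [63, 78, 57, 83, 99, 71]
  63 vs smaller child 57 at index 2, swap → [57, 78, 63, 83, 99, 71]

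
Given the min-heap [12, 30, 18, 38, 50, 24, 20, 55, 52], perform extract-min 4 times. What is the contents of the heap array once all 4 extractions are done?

extract-min #1 returns 12:
  remove root 12; move last element 52 to root → [52, 30, 18, 38, 50, 24, 20, 55]
  52 vs smaller child 18 at index 2, swap → [18, 30, 52, 38, 50, 24, 20, 55]
  52 vs smaller child 20 at index 6, swap → [18, 30, 20, 38, 50, 24, 52, 55]
extract-min #2 returns 18:
  remove root 18; move last element 55 to root → [55, 30, 20, 38, 50, 24, 52]
  55 vs smaller child 20 at index 2, swap → [20, 30, 55, 38, 50, 24, 52]
  55 vs smaller child 24 at index 5, swap → [20, 30, 24, 38, 50, 55, 52]
extract-min #3 returns 20:
  remove root 20; move last element 52 to root → [52, 30, 24, 38, 50, 55]
  52 vs smaller child 24 at index 2, swap → [24, 30, 52, 38, 50, 55]
extract-min #4 returns 24:
  remove root 24; move last element 55 to root → [55, 30, 52, 38, 50]
  55 vs smaller child 30 at index 1, swap → [30, 55, 52, 38, 50]
  55 vs smaller child 38 at index 3, swap → [30, 38, 52, 55, 50]

[30, 38, 52, 55, 50]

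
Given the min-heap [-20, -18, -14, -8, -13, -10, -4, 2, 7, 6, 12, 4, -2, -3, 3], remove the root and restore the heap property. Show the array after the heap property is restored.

[-18, -13, -14, -8, 3, -10, -4, 2, 7, 6, 12, 4, -2, -3]

remove root -20; move last element 3 to root → [3, -18, -14, -8, -13, -10, -4, 2, 7, 6, 12, 4, -2, -3]
3 vs smaller child -18 at index 1, swap → [-18, 3, -14, -8, -13, -10, -4, 2, 7, 6, 12, 4, -2, -3]
3 vs smaller child -13 at index 4, swap → [-18, -13, -14, -8, 3, -10, -4, 2, 7, 6, 12, 4, -2, -3]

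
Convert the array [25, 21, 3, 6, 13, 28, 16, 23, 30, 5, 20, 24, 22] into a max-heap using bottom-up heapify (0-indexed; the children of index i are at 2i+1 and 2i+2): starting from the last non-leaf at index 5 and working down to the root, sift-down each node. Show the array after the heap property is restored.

sift down from index 5: already satisfies heap property
sift down from index 4:
  13 vs larger child 20 at index 10, swap → [25, 21, 3, 6, 20, 28, 16, 23, 30, 5, 13, 24, 22]
sift down from index 3:
  6 vs larger child 30 at index 8, swap → [25, 21, 3, 30, 20, 28, 16, 23, 6, 5, 13, 24, 22]
sift down from index 2:
  3 vs larger child 28 at index 5, swap → [25, 21, 28, 30, 20, 3, 16, 23, 6, 5, 13, 24, 22]
  3 vs larger child 24 at index 11, swap → [25, 21, 28, 30, 20, 24, 16, 23, 6, 5, 13, 3, 22]
sift down from index 1:
  21 vs larger child 30 at index 3, swap → [25, 30, 28, 21, 20, 24, 16, 23, 6, 5, 13, 3, 22]
  21 vs larger child 23 at index 7, swap → [25, 30, 28, 23, 20, 24, 16, 21, 6, 5, 13, 3, 22]
sift down from index 0:
  25 vs larger child 30 at index 1, swap → [30, 25, 28, 23, 20, 24, 16, 21, 6, 5, 13, 3, 22]

[30, 25, 28, 23, 20, 24, 16, 21, 6, 5, 13, 3, 22]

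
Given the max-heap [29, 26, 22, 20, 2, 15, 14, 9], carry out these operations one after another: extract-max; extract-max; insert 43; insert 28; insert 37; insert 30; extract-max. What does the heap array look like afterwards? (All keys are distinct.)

extract-max → returns 29:
  remove root 29; move last element 9 to root → [9, 26, 22, 20, 2, 15, 14]
  9 vs larger child 26 at index 1, swap → [26, 9, 22, 20, 2, 15, 14]
  9 vs larger child 20 at index 3, swap → [26, 20, 22, 9, 2, 15, 14]
extract-max → returns 26:
  remove root 26; move last element 14 to root → [14, 20, 22, 9, 2, 15]
  14 vs larger child 22 at index 2, swap → [22, 20, 14, 9, 2, 15]
  14 vs only child 15 at index 5, swap → [22, 20, 15, 9, 2, 14]
insert 43:
  append 43 at index 6 → [22, 20, 15, 9, 2, 14, 43]
  43 > parent 15 at index 2, swap → [22, 20, 43, 9, 2, 14, 15]
  43 > parent 22 at index 0, swap → [43, 20, 22, 9, 2, 14, 15]
insert 28:
  append 28 at index 7 → [43, 20, 22, 9, 2, 14, 15, 28]
  28 > parent 9 at index 3, swap → [43, 20, 22, 28, 2, 14, 15, 9]
  28 > parent 20 at index 1, swap → [43, 28, 22, 20, 2, 14, 15, 9]
insert 37:
  append 37 at index 8 → [43, 28, 22, 20, 2, 14, 15, 9, 37]
  37 > parent 20 at index 3, swap → [43, 28, 22, 37, 2, 14, 15, 9, 20]
  37 > parent 28 at index 1, swap → [43, 37, 22, 28, 2, 14, 15, 9, 20]
insert 30:
  append 30 at index 9 → [43, 37, 22, 28, 2, 14, 15, 9, 20, 30]
  30 > parent 2 at index 4, swap → [43, 37, 22, 28, 30, 14, 15, 9, 20, 2]
extract-max → returns 43:
  remove root 43; move last element 2 to root → [2, 37, 22, 28, 30, 14, 15, 9, 20]
  2 vs larger child 37 at index 1, swap → [37, 2, 22, 28, 30, 14, 15, 9, 20]
  2 vs larger child 30 at index 4, swap → [37, 30, 22, 28, 2, 14, 15, 9, 20]

[37, 30, 22, 28, 2, 14, 15, 9, 20]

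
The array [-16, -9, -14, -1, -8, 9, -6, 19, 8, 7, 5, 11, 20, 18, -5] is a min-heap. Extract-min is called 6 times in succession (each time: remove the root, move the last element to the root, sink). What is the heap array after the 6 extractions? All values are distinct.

extract-min #1 returns -16:
  remove root -16; move last element -5 to root → [-5, -9, -14, -1, -8, 9, -6, 19, 8, 7, 5, 11, 20, 18]
  -5 vs smaller child -14 at index 2, swap → [-14, -9, -5, -1, -8, 9, -6, 19, 8, 7, 5, 11, 20, 18]
  -5 vs smaller child -6 at index 6, swap → [-14, -9, -6, -1, -8, 9, -5, 19, 8, 7, 5, 11, 20, 18]
extract-min #2 returns -14:
  remove root -14; move last element 18 to root → [18, -9, -6, -1, -8, 9, -5, 19, 8, 7, 5, 11, 20]
  18 vs smaller child -9 at index 1, swap → [-9, 18, -6, -1, -8, 9, -5, 19, 8, 7, 5, 11, 20]
  18 vs smaller child -8 at index 4, swap → [-9, -8, -6, -1, 18, 9, -5, 19, 8, 7, 5, 11, 20]
  18 vs smaller child 5 at index 10, swap → [-9, -8, -6, -1, 5, 9, -5, 19, 8, 7, 18, 11, 20]
extract-min #3 returns -9:
  remove root -9; move last element 20 to root → [20, -8, -6, -1, 5, 9, -5, 19, 8, 7, 18, 11]
  20 vs smaller child -8 at index 1, swap → [-8, 20, -6, -1, 5, 9, -5, 19, 8, 7, 18, 11]
  20 vs smaller child -1 at index 3, swap → [-8, -1, -6, 20, 5, 9, -5, 19, 8, 7, 18, 11]
  20 vs smaller child 8 at index 8, swap → [-8, -1, -6, 8, 5, 9, -5, 19, 20, 7, 18, 11]
extract-min #4 returns -8:
  remove root -8; move last element 11 to root → [11, -1, -6, 8, 5, 9, -5, 19, 20, 7, 18]
  11 vs smaller child -6 at index 2, swap → [-6, -1, 11, 8, 5, 9, -5, 19, 20, 7, 18]
  11 vs smaller child -5 at index 6, swap → [-6, -1, -5, 8, 5, 9, 11, 19, 20, 7, 18]
extract-min #5 returns -6:
  remove root -6; move last element 18 to root → [18, -1, -5, 8, 5, 9, 11, 19, 20, 7]
  18 vs smaller child -5 at index 2, swap → [-5, -1, 18, 8, 5, 9, 11, 19, 20, 7]
  18 vs smaller child 9 at index 5, swap → [-5, -1, 9, 8, 5, 18, 11, 19, 20, 7]
extract-min #6 returns -5:
  remove root -5; move last element 7 to root → [7, -1, 9, 8, 5, 18, 11, 19, 20]
  7 vs smaller child -1 at index 1, swap → [-1, 7, 9, 8, 5, 18, 11, 19, 20]
  7 vs smaller child 5 at index 4, swap → [-1, 5, 9, 8, 7, 18, 11, 19, 20]

[-1, 5, 9, 8, 7, 18, 11, 19, 20]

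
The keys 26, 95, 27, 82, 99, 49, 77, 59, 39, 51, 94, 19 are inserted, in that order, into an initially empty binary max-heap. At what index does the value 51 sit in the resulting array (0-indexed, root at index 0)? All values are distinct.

Insert 26:
  append 26 at index 0 → [26] (no swap needed)
Insert 95:
  append 95 at index 1 → [26, 95]
  95 > parent 26 at index 0, swap → [95, 26]
Insert 27:
  append 27 at index 2 → [95, 26, 27] (no swap needed)
Insert 82:
  append 82 at index 3 → [95, 26, 27, 82]
  82 > parent 26 at index 1, swap → [95, 82, 27, 26]
Insert 99:
  append 99 at index 4 → [95, 82, 27, 26, 99]
  99 > parent 82 at index 1, swap → [95, 99, 27, 26, 82]
  99 > parent 95 at index 0, swap → [99, 95, 27, 26, 82]
Insert 49:
  append 49 at index 5 → [99, 95, 27, 26, 82, 49]
  49 > parent 27 at index 2, swap → [99, 95, 49, 26, 82, 27]
Insert 77:
  append 77 at index 6 → [99, 95, 49, 26, 82, 27, 77]
  77 > parent 49 at index 2, swap → [99, 95, 77, 26, 82, 27, 49]
Insert 59:
  append 59 at index 7 → [99, 95, 77, 26, 82, 27, 49, 59]
  59 > parent 26 at index 3, swap → [99, 95, 77, 59, 82, 27, 49, 26]
Insert 39:
  append 39 at index 8 → [99, 95, 77, 59, 82, 27, 49, 26, 39] (no swap needed)
Insert 51:
  append 51 at index 9 → [99, 95, 77, 59, 82, 27, 49, 26, 39, 51] (no swap needed)
Insert 94:
  append 94 at index 10 → [99, 95, 77, 59, 82, 27, 49, 26, 39, 51, 94]
  94 > parent 82 at index 4, swap → [99, 95, 77, 59, 94, 27, 49, 26, 39, 51, 82]
Insert 19:
  append 19 at index 11 → [99, 95, 77, 59, 94, 27, 49, 26, 39, 51, 82, 19] (no swap needed)
resulting array: [99, 95, 77, 59, 94, 27, 49, 26, 39, 51, 82, 19]

9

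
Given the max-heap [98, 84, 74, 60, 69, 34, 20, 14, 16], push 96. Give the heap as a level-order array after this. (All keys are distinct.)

[98, 96, 74, 60, 84, 34, 20, 14, 16, 69]

append 96 at index 9 → [98, 84, 74, 60, 69, 34, 20, 14, 16, 96]
96 > parent 69 at index 4, swap → [98, 84, 74, 60, 96, 34, 20, 14, 16, 69]
96 > parent 84 at index 1, swap → [98, 96, 74, 60, 84, 34, 20, 14, 16, 69]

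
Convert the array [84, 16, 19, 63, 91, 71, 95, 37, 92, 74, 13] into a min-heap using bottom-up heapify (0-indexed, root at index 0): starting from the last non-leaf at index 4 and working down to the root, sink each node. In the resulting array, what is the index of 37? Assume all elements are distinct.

3

sift down from index 4:
  91 vs smaller child 13 at index 10, swap → [84, 16, 19, 63, 13, 71, 95, 37, 92, 74, 91]
sift down from index 3:
  63 vs smaller child 37 at index 7, swap → [84, 16, 19, 37, 13, 71, 95, 63, 92, 74, 91]
sift down from index 2: already satisfies heap property
sift down from index 1:
  16 vs smaller child 13 at index 4, swap → [84, 13, 19, 37, 16, 71, 95, 63, 92, 74, 91]
sift down from index 0:
  84 vs smaller child 13 at index 1, swap → [13, 84, 19, 37, 16, 71, 95, 63, 92, 74, 91]
  84 vs smaller child 16 at index 4, swap → [13, 16, 19, 37, 84, 71, 95, 63, 92, 74, 91]
  84 vs smaller child 74 at index 9, swap → [13, 16, 19, 37, 74, 71, 95, 63, 92, 84, 91]
resulting array: [13, 16, 19, 37, 74, 71, 95, 63, 92, 84, 91]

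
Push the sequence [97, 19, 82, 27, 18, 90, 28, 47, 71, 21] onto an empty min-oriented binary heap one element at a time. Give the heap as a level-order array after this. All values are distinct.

[18, 19, 28, 47, 21, 90, 82, 97, 71, 27]

Insert 97:
  append 97 at index 0 → [97] (no swap needed)
Insert 19:
  append 19 at index 1 → [97, 19]
  19 < parent 97 at index 0, swap → [19, 97]
Insert 82:
  append 82 at index 2 → [19, 97, 82] (no swap needed)
Insert 27:
  append 27 at index 3 → [19, 97, 82, 27]
  27 < parent 97 at index 1, swap → [19, 27, 82, 97]
Insert 18:
  append 18 at index 4 → [19, 27, 82, 97, 18]
  18 < parent 27 at index 1, swap → [19, 18, 82, 97, 27]
  18 < parent 19 at index 0, swap → [18, 19, 82, 97, 27]
Insert 90:
  append 90 at index 5 → [18, 19, 82, 97, 27, 90] (no swap needed)
Insert 28:
  append 28 at index 6 → [18, 19, 82, 97, 27, 90, 28]
  28 < parent 82 at index 2, swap → [18, 19, 28, 97, 27, 90, 82]
Insert 47:
  append 47 at index 7 → [18, 19, 28, 97, 27, 90, 82, 47]
  47 < parent 97 at index 3, swap → [18, 19, 28, 47, 27, 90, 82, 97]
Insert 71:
  append 71 at index 8 → [18, 19, 28, 47, 27, 90, 82, 97, 71] (no swap needed)
Insert 21:
  append 21 at index 9 → [18, 19, 28, 47, 27, 90, 82, 97, 71, 21]
  21 < parent 27 at index 4, swap → [18, 19, 28, 47, 21, 90, 82, 97, 71, 27]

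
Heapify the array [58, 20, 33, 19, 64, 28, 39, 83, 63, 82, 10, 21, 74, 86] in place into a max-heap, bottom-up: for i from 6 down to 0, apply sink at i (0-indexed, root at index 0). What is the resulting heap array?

sift down from index 6:
  39 vs only child 86 at index 13, swap → [58, 20, 33, 19, 64, 28, 86, 83, 63, 82, 10, 21, 74, 39]
sift down from index 5:
  28 vs larger child 74 at index 12, swap → [58, 20, 33, 19, 64, 74, 86, 83, 63, 82, 10, 21, 28, 39]
sift down from index 4:
  64 vs larger child 82 at index 9, swap → [58, 20, 33, 19, 82, 74, 86, 83, 63, 64, 10, 21, 28, 39]
sift down from index 3:
  19 vs larger child 83 at index 7, swap → [58, 20, 33, 83, 82, 74, 86, 19, 63, 64, 10, 21, 28, 39]
sift down from index 2:
  33 vs larger child 86 at index 6, swap → [58, 20, 86, 83, 82, 74, 33, 19, 63, 64, 10, 21, 28, 39]
  33 vs only child 39 at index 13, swap → [58, 20, 86, 83, 82, 74, 39, 19, 63, 64, 10, 21, 28, 33]
sift down from index 1:
  20 vs larger child 83 at index 3, swap → [58, 83, 86, 20, 82, 74, 39, 19, 63, 64, 10, 21, 28, 33]
  20 vs larger child 63 at index 8, swap → [58, 83, 86, 63, 82, 74, 39, 19, 20, 64, 10, 21, 28, 33]
sift down from index 0:
  58 vs larger child 86 at index 2, swap → [86, 83, 58, 63, 82, 74, 39, 19, 20, 64, 10, 21, 28, 33]
  58 vs larger child 74 at index 5, swap → [86, 83, 74, 63, 82, 58, 39, 19, 20, 64, 10, 21, 28, 33]

[86, 83, 74, 63, 82, 58, 39, 19, 20, 64, 10, 21, 28, 33]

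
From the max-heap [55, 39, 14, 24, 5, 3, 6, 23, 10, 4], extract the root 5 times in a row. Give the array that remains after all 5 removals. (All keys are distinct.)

extract-max #1 returns 55:
  remove root 55; move last element 4 to root → [4, 39, 14, 24, 5, 3, 6, 23, 10]
  4 vs larger child 39 at index 1, swap → [39, 4, 14, 24, 5, 3, 6, 23, 10]
  4 vs larger child 24 at index 3, swap → [39, 24, 14, 4, 5, 3, 6, 23, 10]
  4 vs larger child 23 at index 7, swap → [39, 24, 14, 23, 5, 3, 6, 4, 10]
extract-max #2 returns 39:
  remove root 39; move last element 10 to root → [10, 24, 14, 23, 5, 3, 6, 4]
  10 vs larger child 24 at index 1, swap → [24, 10, 14, 23, 5, 3, 6, 4]
  10 vs larger child 23 at index 3, swap → [24, 23, 14, 10, 5, 3, 6, 4]
extract-max #3 returns 24:
  remove root 24; move last element 4 to root → [4, 23, 14, 10, 5, 3, 6]
  4 vs larger child 23 at index 1, swap → [23, 4, 14, 10, 5, 3, 6]
  4 vs larger child 10 at index 3, swap → [23, 10, 14, 4, 5, 3, 6]
extract-max #4 returns 23:
  remove root 23; move last element 6 to root → [6, 10, 14, 4, 5, 3]
  6 vs larger child 14 at index 2, swap → [14, 10, 6, 4, 5, 3]
extract-max #5 returns 14:
  remove root 14; move last element 3 to root → [3, 10, 6, 4, 5]
  3 vs larger child 10 at index 1, swap → [10, 3, 6, 4, 5]
  3 vs larger child 5 at index 4, swap → [10, 5, 6, 4, 3]

[10, 5, 6, 4, 3]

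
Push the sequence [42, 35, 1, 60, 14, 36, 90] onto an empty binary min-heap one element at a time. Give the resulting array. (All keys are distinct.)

[1, 14, 35, 60, 42, 36, 90]

Insert 42:
  append 42 at index 0 → [42] (no swap needed)
Insert 35:
  append 35 at index 1 → [42, 35]
  35 < parent 42 at index 0, swap → [35, 42]
Insert 1:
  append 1 at index 2 → [35, 42, 1]
  1 < parent 35 at index 0, swap → [1, 42, 35]
Insert 60:
  append 60 at index 3 → [1, 42, 35, 60] (no swap needed)
Insert 14:
  append 14 at index 4 → [1, 42, 35, 60, 14]
  14 < parent 42 at index 1, swap → [1, 14, 35, 60, 42]
Insert 36:
  append 36 at index 5 → [1, 14, 35, 60, 42, 36] (no swap needed)
Insert 90:
  append 90 at index 6 → [1, 14, 35, 60, 42, 36, 90] (no swap needed)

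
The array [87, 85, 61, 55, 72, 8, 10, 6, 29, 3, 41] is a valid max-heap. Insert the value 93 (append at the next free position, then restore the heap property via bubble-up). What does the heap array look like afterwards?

append 93 at index 11 → [87, 85, 61, 55, 72, 8, 10, 6, 29, 3, 41, 93]
93 > parent 8 at index 5, swap → [87, 85, 61, 55, 72, 93, 10, 6, 29, 3, 41, 8]
93 > parent 61 at index 2, swap → [87, 85, 93, 55, 72, 61, 10, 6, 29, 3, 41, 8]
93 > parent 87 at index 0, swap → [93, 85, 87, 55, 72, 61, 10, 6, 29, 3, 41, 8]

[93, 85, 87, 55, 72, 61, 10, 6, 29, 3, 41, 8]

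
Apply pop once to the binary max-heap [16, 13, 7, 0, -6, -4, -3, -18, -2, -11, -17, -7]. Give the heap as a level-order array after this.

[13, 0, 7, -2, -6, -4, -3, -18, -7, -11, -17]

remove root 16; move last element -7 to root → [-7, 13, 7, 0, -6, -4, -3, -18, -2, -11, -17]
-7 vs larger child 13 at index 1, swap → [13, -7, 7, 0, -6, -4, -3, -18, -2, -11, -17]
-7 vs larger child 0 at index 3, swap → [13, 0, 7, -7, -6, -4, -3, -18, -2, -11, -17]
-7 vs larger child -2 at index 8, swap → [13, 0, 7, -2, -6, -4, -3, -18, -7, -11, -17]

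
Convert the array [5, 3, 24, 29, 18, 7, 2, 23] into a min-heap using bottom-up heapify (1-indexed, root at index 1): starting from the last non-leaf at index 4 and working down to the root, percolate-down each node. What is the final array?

[2, 3, 5, 23, 18, 7, 24, 29]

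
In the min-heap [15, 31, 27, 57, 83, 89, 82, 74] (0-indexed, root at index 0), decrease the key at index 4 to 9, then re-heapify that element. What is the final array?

[9, 15, 27, 57, 31, 89, 82, 74]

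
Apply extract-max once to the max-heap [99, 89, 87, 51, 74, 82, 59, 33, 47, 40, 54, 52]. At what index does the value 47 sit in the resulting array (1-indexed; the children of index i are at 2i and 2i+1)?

remove root 99; move last element 52 to root → [52, 89, 87, 51, 74, 82, 59, 33, 47, 40, 54]
52 vs larger child 89 at index 2, swap → [89, 52, 87, 51, 74, 82, 59, 33, 47, 40, 54]
52 vs larger child 74 at index 5, swap → [89, 74, 87, 51, 52, 82, 59, 33, 47, 40, 54]
52 vs larger child 54 at index 11, swap → [89, 74, 87, 51, 54, 82, 59, 33, 47, 40, 52]
resulting array: [89, 74, 87, 51, 54, 82, 59, 33, 47, 40, 52]

9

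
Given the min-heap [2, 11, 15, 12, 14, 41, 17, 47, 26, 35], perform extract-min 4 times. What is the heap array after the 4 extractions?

extract-min #1 returns 2:
  remove root 2; move last element 35 to root → [35, 11, 15, 12, 14, 41, 17, 47, 26]
  35 vs smaller child 11 at index 1, swap → [11, 35, 15, 12, 14, 41, 17, 47, 26]
  35 vs smaller child 12 at index 3, swap → [11, 12, 15, 35, 14, 41, 17, 47, 26]
  35 vs smaller child 26 at index 8, swap → [11, 12, 15, 26, 14, 41, 17, 47, 35]
extract-min #2 returns 11:
  remove root 11; move last element 35 to root → [35, 12, 15, 26, 14, 41, 17, 47]
  35 vs smaller child 12 at index 1, swap → [12, 35, 15, 26, 14, 41, 17, 47]
  35 vs smaller child 14 at index 4, swap → [12, 14, 15, 26, 35, 41, 17, 47]
extract-min #3 returns 12:
  remove root 12; move last element 47 to root → [47, 14, 15, 26, 35, 41, 17]
  47 vs smaller child 14 at index 1, swap → [14, 47, 15, 26, 35, 41, 17]
  47 vs smaller child 26 at index 3, swap → [14, 26, 15, 47, 35, 41, 17]
extract-min #4 returns 14:
  remove root 14; move last element 17 to root → [17, 26, 15, 47, 35, 41]
  17 vs smaller child 15 at index 2, swap → [15, 26, 17, 47, 35, 41]

[15, 26, 17, 47, 35, 41]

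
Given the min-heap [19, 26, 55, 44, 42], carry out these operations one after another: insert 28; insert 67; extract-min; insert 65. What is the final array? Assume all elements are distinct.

insert 28:
  append 28 at index 5 → [19, 26, 55, 44, 42, 28]
  28 < parent 55 at index 2, swap → [19, 26, 28, 44, 42, 55]
insert 67:
  append 67 at index 6 → [19, 26, 28, 44, 42, 55, 67] (no swap needed)
extract-min → returns 19:
  remove root 19; move last element 67 to root → [67, 26, 28, 44, 42, 55]
  67 vs smaller child 26 at index 1, swap → [26, 67, 28, 44, 42, 55]
  67 vs smaller child 42 at index 4, swap → [26, 42, 28, 44, 67, 55]
insert 65:
  append 65 at index 6 → [26, 42, 28, 44, 67, 55, 65] (no swap needed)

[26, 42, 28, 44, 67, 55, 65]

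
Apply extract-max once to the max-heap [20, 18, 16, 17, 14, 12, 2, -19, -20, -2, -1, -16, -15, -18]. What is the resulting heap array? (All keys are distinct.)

[18, 17, 16, -18, 14, 12, 2, -19, -20, -2, -1, -16, -15]

remove root 20; move last element -18 to root → [-18, 18, 16, 17, 14, 12, 2, -19, -20, -2, -1, -16, -15]
-18 vs larger child 18 at index 1, swap → [18, -18, 16, 17, 14, 12, 2, -19, -20, -2, -1, -16, -15]
-18 vs larger child 17 at index 3, swap → [18, 17, 16, -18, 14, 12, 2, -19, -20, -2, -1, -16, -15]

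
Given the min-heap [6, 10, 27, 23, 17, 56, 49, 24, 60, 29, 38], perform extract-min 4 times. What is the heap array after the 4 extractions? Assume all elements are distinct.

[24, 29, 27, 38, 60, 56, 49]

extract-min #1 returns 6:
  remove root 6; move last element 38 to root → [38, 10, 27, 23, 17, 56, 49, 24, 60, 29]
  38 vs smaller child 10 at index 1, swap → [10, 38, 27, 23, 17, 56, 49, 24, 60, 29]
  38 vs smaller child 17 at index 4, swap → [10, 17, 27, 23, 38, 56, 49, 24, 60, 29]
  38 vs only child 29 at index 9, swap → [10, 17, 27, 23, 29, 56, 49, 24, 60, 38]
extract-min #2 returns 10:
  remove root 10; move last element 38 to root → [38, 17, 27, 23, 29, 56, 49, 24, 60]
  38 vs smaller child 17 at index 1, swap → [17, 38, 27, 23, 29, 56, 49, 24, 60]
  38 vs smaller child 23 at index 3, swap → [17, 23, 27, 38, 29, 56, 49, 24, 60]
  38 vs smaller child 24 at index 7, swap → [17, 23, 27, 24, 29, 56, 49, 38, 60]
extract-min #3 returns 17:
  remove root 17; move last element 60 to root → [60, 23, 27, 24, 29, 56, 49, 38]
  60 vs smaller child 23 at index 1, swap → [23, 60, 27, 24, 29, 56, 49, 38]
  60 vs smaller child 24 at index 3, swap → [23, 24, 27, 60, 29, 56, 49, 38]
  60 vs only child 38 at index 7, swap → [23, 24, 27, 38, 29, 56, 49, 60]
extract-min #4 returns 23:
  remove root 23; move last element 60 to root → [60, 24, 27, 38, 29, 56, 49]
  60 vs smaller child 24 at index 1, swap → [24, 60, 27, 38, 29, 56, 49]
  60 vs smaller child 29 at index 4, swap → [24, 29, 27, 38, 60, 56, 49]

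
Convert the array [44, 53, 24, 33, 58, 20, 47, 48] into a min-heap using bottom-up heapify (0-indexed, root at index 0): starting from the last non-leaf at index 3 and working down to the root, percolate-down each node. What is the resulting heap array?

[20, 33, 24, 48, 58, 44, 47, 53]

sift down from index 3: already satisfies heap property
sift down from index 2:
  24 vs smaller child 20 at index 5, swap → [44, 53, 20, 33, 58, 24, 47, 48]
sift down from index 1:
  53 vs smaller child 33 at index 3, swap → [44, 33, 20, 53, 58, 24, 47, 48]
  53 vs only child 48 at index 7, swap → [44, 33, 20, 48, 58, 24, 47, 53]
sift down from index 0:
  44 vs smaller child 20 at index 2, swap → [20, 33, 44, 48, 58, 24, 47, 53]
  44 vs smaller child 24 at index 5, swap → [20, 33, 24, 48, 58, 44, 47, 53]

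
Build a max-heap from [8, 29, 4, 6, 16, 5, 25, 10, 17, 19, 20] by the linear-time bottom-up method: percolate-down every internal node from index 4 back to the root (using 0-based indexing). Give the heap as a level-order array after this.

sift down from index 4:
  16 vs larger child 20 at index 10, swap → [8, 29, 4, 6, 20, 5, 25, 10, 17, 19, 16]
sift down from index 3:
  6 vs larger child 17 at index 8, swap → [8, 29, 4, 17, 20, 5, 25, 10, 6, 19, 16]
sift down from index 2:
  4 vs larger child 25 at index 6, swap → [8, 29, 25, 17, 20, 5, 4, 10, 6, 19, 16]
sift down from index 1: already satisfies heap property
sift down from index 0:
  8 vs larger child 29 at index 1, swap → [29, 8, 25, 17, 20, 5, 4, 10, 6, 19, 16]
  8 vs larger child 20 at index 4, swap → [29, 20, 25, 17, 8, 5, 4, 10, 6, 19, 16]
  8 vs larger child 19 at index 9, swap → [29, 20, 25, 17, 19, 5, 4, 10, 6, 8, 16]

[29, 20, 25, 17, 19, 5, 4, 10, 6, 8, 16]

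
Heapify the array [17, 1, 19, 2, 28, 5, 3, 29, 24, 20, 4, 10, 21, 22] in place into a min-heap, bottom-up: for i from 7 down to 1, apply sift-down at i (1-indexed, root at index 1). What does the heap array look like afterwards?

[1, 2, 3, 17, 4, 5, 19, 29, 24, 20, 28, 10, 21, 22]

sift down from index 7: already satisfies heap property
sift down from index 6: already satisfies heap property
sift down from index 5:
  28 vs smaller child 4 at index 11, swap → [17, 1, 19, 2, 4, 5, 3, 29, 24, 20, 28, 10, 21, 22]
sift down from index 4: already satisfies heap property
sift down from index 3:
  19 vs smaller child 3 at index 7, swap → [17, 1, 3, 2, 4, 5, 19, 29, 24, 20, 28, 10, 21, 22]
sift down from index 2: already satisfies heap property
sift down from index 1:
  17 vs smaller child 1 at index 2, swap → [1, 17, 3, 2, 4, 5, 19, 29, 24, 20, 28, 10, 21, 22]
  17 vs smaller child 2 at index 4, swap → [1, 2, 3, 17, 4, 5, 19, 29, 24, 20, 28, 10, 21, 22]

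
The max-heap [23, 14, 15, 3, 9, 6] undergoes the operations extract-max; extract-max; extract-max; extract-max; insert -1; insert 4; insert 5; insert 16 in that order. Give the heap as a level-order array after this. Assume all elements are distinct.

extract-max → returns 23:
  remove root 23; move last element 6 to root → [6, 14, 15, 3, 9]
  6 vs larger child 15 at index 2, swap → [15, 14, 6, 3, 9]
extract-max → returns 15:
  remove root 15; move last element 9 to root → [9, 14, 6, 3]
  9 vs larger child 14 at index 1, swap → [14, 9, 6, 3]
extract-max → returns 14:
  remove root 14; move last element 3 to root → [3, 9, 6]
  3 vs larger child 9 at index 1, swap → [9, 3, 6]
extract-max → returns 9:
  remove root 9; move last element 6 to root → [6, 3] (no swap needed)
insert -1:
  append -1 at index 2 → [6, 3, -1] (no swap needed)
insert 4:
  append 4 at index 3 → [6, 3, -1, 4]
  4 > parent 3 at index 1, swap → [6, 4, -1, 3]
insert 5:
  append 5 at index 4 → [6, 4, -1, 3, 5]
  5 > parent 4 at index 1, swap → [6, 5, -1, 3, 4]
insert 16:
  append 16 at index 5 → [6, 5, -1, 3, 4, 16]
  16 > parent -1 at index 2, swap → [6, 5, 16, 3, 4, -1]
  16 > parent 6 at index 0, swap → [16, 5, 6, 3, 4, -1]

[16, 5, 6, 3, 4, -1]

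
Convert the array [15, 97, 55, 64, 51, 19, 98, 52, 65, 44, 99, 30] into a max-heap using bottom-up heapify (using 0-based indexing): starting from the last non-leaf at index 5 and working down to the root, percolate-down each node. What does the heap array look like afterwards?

[99, 97, 98, 65, 51, 30, 55, 52, 64, 44, 15, 19]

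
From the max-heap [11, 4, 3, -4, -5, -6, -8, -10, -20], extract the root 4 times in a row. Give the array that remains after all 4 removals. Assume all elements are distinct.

[-5, -8, -6, -10, -20]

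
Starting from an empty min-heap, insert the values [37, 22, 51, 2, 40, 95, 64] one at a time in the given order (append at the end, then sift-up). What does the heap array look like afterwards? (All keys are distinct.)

Insert 37:
  append 37 at index 0 → [37] (no swap needed)
Insert 22:
  append 22 at index 1 → [37, 22]
  22 < parent 37 at index 0, swap → [22, 37]
Insert 51:
  append 51 at index 2 → [22, 37, 51] (no swap needed)
Insert 2:
  append 2 at index 3 → [22, 37, 51, 2]
  2 < parent 37 at index 1, swap → [22, 2, 51, 37]
  2 < parent 22 at index 0, swap → [2, 22, 51, 37]
Insert 40:
  append 40 at index 4 → [2, 22, 51, 37, 40] (no swap needed)
Insert 95:
  append 95 at index 5 → [2, 22, 51, 37, 40, 95] (no swap needed)
Insert 64:
  append 64 at index 6 → [2, 22, 51, 37, 40, 95, 64] (no swap needed)

[2, 22, 51, 37, 40, 95, 64]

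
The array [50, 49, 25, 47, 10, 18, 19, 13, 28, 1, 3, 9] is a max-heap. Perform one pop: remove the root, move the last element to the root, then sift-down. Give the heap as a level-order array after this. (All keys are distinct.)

[49, 47, 25, 28, 10, 18, 19, 13, 9, 1, 3]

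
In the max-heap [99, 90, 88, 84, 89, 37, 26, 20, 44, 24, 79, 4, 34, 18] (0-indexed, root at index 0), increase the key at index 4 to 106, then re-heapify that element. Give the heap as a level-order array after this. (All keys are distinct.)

[106, 99, 88, 84, 90, 37, 26, 20, 44, 24, 79, 4, 34, 18]

set index 4 from 89 to 106 → [99, 90, 88, 84, 106, 37, 26, 20, 44, 24, 79, 4, 34, 18]
106 > parent 90 at index 1, swap → [99, 106, 88, 84, 90, 37, 26, 20, 44, 24, 79, 4, 34, 18]
106 > parent 99 at index 0, swap → [106, 99, 88, 84, 90, 37, 26, 20, 44, 24, 79, 4, 34, 18]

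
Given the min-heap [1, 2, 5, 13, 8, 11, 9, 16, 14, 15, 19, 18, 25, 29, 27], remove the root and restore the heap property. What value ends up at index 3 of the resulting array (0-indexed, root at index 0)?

13

remove root 1; move last element 27 to root → [27, 2, 5, 13, 8, 11, 9, 16, 14, 15, 19, 18, 25, 29]
27 vs smaller child 2 at index 1, swap → [2, 27, 5, 13, 8, 11, 9, 16, 14, 15, 19, 18, 25, 29]
27 vs smaller child 8 at index 4, swap → [2, 8, 5, 13, 27, 11, 9, 16, 14, 15, 19, 18, 25, 29]
27 vs smaller child 15 at index 9, swap → [2, 8, 5, 13, 15, 11, 9, 16, 14, 27, 19, 18, 25, 29]
resulting array: [2, 8, 5, 13, 15, 11, 9, 16, 14, 27, 19, 18, 25, 29]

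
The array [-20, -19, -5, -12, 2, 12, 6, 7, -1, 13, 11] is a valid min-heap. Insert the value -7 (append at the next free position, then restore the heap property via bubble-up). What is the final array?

[-20, -19, -7, -12, 2, -5, 6, 7, -1, 13, 11, 12]

append -7 at index 11 → [-20, -19, -5, -12, 2, 12, 6, 7, -1, 13, 11, -7]
-7 < parent 12 at index 5, swap → [-20, -19, -5, -12, 2, -7, 6, 7, -1, 13, 11, 12]
-7 < parent -5 at index 2, swap → [-20, -19, -7, -12, 2, -5, 6, 7, -1, 13, 11, 12]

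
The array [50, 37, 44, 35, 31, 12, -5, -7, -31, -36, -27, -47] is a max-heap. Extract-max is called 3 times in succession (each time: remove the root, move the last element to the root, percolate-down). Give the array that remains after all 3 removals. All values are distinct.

[35, 31, 12, -7, -36, -47, -5, -27, -31]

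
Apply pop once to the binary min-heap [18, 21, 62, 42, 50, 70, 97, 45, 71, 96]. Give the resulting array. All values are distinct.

[21, 42, 62, 45, 50, 70, 97, 96, 71]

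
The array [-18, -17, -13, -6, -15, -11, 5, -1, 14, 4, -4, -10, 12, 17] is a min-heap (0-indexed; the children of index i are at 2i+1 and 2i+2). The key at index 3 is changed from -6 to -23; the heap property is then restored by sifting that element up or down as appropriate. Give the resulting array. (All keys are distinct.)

[-23, -18, -13, -17, -15, -11, 5, -1, 14, 4, -4, -10, 12, 17]

set index 3 from -6 to -23 → [-18, -17, -13, -23, -15, -11, 5, -1, 14, 4, -4, -10, 12, 17]
-23 < parent -17 at index 1, swap → [-18, -23, -13, -17, -15, -11, 5, -1, 14, 4, -4, -10, 12, 17]
-23 < parent -18 at index 0, swap → [-23, -18, -13, -17, -15, -11, 5, -1, 14, 4, -4, -10, 12, 17]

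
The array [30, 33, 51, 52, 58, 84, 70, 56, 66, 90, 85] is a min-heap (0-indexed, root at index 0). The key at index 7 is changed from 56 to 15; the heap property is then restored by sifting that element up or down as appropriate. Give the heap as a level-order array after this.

[15, 30, 51, 33, 58, 84, 70, 52, 66, 90, 85]

set index 7 from 56 to 15 → [30, 33, 51, 52, 58, 84, 70, 15, 66, 90, 85]
15 < parent 52 at index 3, swap → [30, 33, 51, 15, 58, 84, 70, 52, 66, 90, 85]
15 < parent 33 at index 1, swap → [30, 15, 51, 33, 58, 84, 70, 52, 66, 90, 85]
15 < parent 30 at index 0, swap → [15, 30, 51, 33, 58, 84, 70, 52, 66, 90, 85]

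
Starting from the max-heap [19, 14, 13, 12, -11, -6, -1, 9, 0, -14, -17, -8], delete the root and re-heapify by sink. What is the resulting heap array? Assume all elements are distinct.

remove root 19; move last element -8 to root → [-8, 14, 13, 12, -11, -6, -1, 9, 0, -14, -17]
-8 vs larger child 14 at index 1, swap → [14, -8, 13, 12, -11, -6, -1, 9, 0, -14, -17]
-8 vs larger child 12 at index 3, swap → [14, 12, 13, -8, -11, -6, -1, 9, 0, -14, -17]
-8 vs larger child 9 at index 7, swap → [14, 12, 13, 9, -11, -6, -1, -8, 0, -14, -17]

[14, 12, 13, 9, -11, -6, -1, -8, 0, -14, -17]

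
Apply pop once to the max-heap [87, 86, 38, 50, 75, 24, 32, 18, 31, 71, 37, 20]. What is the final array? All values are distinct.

[86, 75, 38, 50, 71, 24, 32, 18, 31, 20, 37]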